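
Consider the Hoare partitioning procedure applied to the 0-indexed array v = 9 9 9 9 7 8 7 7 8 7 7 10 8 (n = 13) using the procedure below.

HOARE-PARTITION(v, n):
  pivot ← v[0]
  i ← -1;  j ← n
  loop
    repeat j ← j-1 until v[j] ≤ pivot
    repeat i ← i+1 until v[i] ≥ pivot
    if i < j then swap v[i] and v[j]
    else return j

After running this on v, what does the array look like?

8 7 7 8 7 8 7 7 9 9 9 10 9

pivot=9
j stops at 12 (8), i stops at 0 (9); swap ⇒ 8 9 9 9 7 8 7 7 8 7 7 10 9
j stops at 10 (7), i stops at 1 (9); swap ⇒ 8 7 9 9 7 8 7 7 8 7 9 10 9
j stops at 9 (7), i stops at 2 (9); swap ⇒ 8 7 7 9 7 8 7 7 8 9 9 10 9
j stops at 8 (8), i stops at 3 (9); swap ⇒ 8 7 7 8 7 8 7 7 9 9 9 10 9
j stops at 7, i stops at 8; i≥j ⇒ return 7. v=8 7 7 8 7 8 7 7 9 9 9 10 9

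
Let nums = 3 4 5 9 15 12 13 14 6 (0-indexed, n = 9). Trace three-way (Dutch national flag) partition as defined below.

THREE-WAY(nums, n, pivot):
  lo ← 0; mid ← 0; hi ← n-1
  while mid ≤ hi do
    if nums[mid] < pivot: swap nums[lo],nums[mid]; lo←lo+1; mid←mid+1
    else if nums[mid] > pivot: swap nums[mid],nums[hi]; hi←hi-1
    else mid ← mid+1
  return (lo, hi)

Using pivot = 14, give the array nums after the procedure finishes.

pivot = 14; lo=0, mid=0, hi=8
nums[mid]=3<14: swap nums[0],nums[0]; lo=1,mid=1 → 3 4 5 9 15 12 13 14 6
nums[mid]=4<14: swap nums[1],nums[1]; lo=2,mid=2 → 3 4 5 9 15 12 13 14 6
nums[mid]=5<14: swap nums[2],nums[2]; lo=3,mid=3 → 3 4 5 9 15 12 13 14 6
nums[mid]=9<14: swap nums[3],nums[3]; lo=4,mid=4 → 3 4 5 9 15 12 13 14 6
nums[mid]=15>14: swap nums[4],nums[8]; hi=7 → 3 4 5 9 6 12 13 14 15
nums[mid]=6<14: swap nums[4],nums[4]; lo=5,mid=5 → 3 4 5 9 6 12 13 14 15
nums[mid]=12<14: swap nums[5],nums[5]; lo=6,mid=6 → 3 4 5 9 6 12 13 14 15
nums[mid]=13<14: swap nums[6],nums[6]; lo=7,mid=7 → 3 4 5 9 6 12 13 14 15
nums[mid]=14=14: mid=8
end: lo=7, hi=7; nums = 3 4 5 9 6 12 13 14 15

3 4 5 9 6 12 13 14 15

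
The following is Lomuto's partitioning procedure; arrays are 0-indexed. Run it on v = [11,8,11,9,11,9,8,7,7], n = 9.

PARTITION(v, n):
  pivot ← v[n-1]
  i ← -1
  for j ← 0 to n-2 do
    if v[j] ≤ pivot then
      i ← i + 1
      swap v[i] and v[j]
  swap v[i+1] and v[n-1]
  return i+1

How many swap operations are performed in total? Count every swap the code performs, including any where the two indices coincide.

2

pivot = v[8] = 7; i = -1
j=0: v[0]=11 > 7 → no swap
j=1: v[1]=8 > 7 → no swap
j=2: v[2]=11 > 7 → no swap
j=3: v[3]=9 > 7 → no swap
j=4: v[4]=11 > 7 → no swap
j=5: v[5]=9 > 7 → no swap
j=6: v[6]=8 > 7 → no swap
j=7: v[7]=7 ≤ 7 → i=0, swap v[0],v[7] → [7,8,11,9,11,9,8,11,7]
final swap v[1],v[8] → [7,7,11,9,11,9,8,11,8]; return 1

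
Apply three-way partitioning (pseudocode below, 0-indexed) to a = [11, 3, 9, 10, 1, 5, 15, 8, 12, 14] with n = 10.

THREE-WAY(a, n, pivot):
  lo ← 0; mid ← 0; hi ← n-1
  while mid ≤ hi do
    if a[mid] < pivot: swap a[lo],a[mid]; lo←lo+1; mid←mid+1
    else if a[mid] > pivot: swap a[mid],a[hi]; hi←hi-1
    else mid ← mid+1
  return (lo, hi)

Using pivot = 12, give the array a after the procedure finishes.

[11, 3, 9, 10, 1, 5, 8, 12, 14, 15]

pivot = 12; lo=0, mid=0, hi=9
a[mid]=11<12: swap a[0],a[0]; lo=1,mid=1 → [11, 3, 9, 10, 1, 5, 15, 8, 12, 14]
a[mid]=3<12: swap a[1],a[1]; lo=2,mid=2 → [11, 3, 9, 10, 1, 5, 15, 8, 12, 14]
a[mid]=9<12: swap a[2],a[2]; lo=3,mid=3 → [11, 3, 9, 10, 1, 5, 15, 8, 12, 14]
a[mid]=10<12: swap a[3],a[3]; lo=4,mid=4 → [11, 3, 9, 10, 1, 5, 15, 8, 12, 14]
a[mid]=1<12: swap a[4],a[4]; lo=5,mid=5 → [11, 3, 9, 10, 1, 5, 15, 8, 12, 14]
a[mid]=5<12: swap a[5],a[5]; lo=6,mid=6 → [11, 3, 9, 10, 1, 5, 15, 8, 12, 14]
a[mid]=15>12: swap a[6],a[9]; hi=8 → [11, 3, 9, 10, 1, 5, 14, 8, 12, 15]
a[mid]=14>12: swap a[6],a[8]; hi=7 → [11, 3, 9, 10, 1, 5, 12, 8, 14, 15]
a[mid]=12=12: mid=7
a[mid]=8<12: swap a[6],a[7]; lo=7,mid=8 → [11, 3, 9, 10, 1, 5, 8, 12, 14, 15]
end: lo=7, hi=7; a = [11, 3, 9, 10, 1, 5, 8, 12, 14, 15]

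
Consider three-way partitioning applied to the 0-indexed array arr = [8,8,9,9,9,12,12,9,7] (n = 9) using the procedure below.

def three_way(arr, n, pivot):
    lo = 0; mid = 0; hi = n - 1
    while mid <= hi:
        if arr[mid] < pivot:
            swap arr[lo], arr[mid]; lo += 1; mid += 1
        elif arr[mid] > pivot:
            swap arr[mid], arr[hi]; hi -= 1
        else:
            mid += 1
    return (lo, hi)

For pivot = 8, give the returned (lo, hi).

(1, 2)

lo=0 mid=0 hi=8
8=8: mid=1
8=8: mid=2
9>8: swap(2,8), hi=7 ⇒ [8,8,7,9,9,12,12,9,9]
7<8: swap(0,2), lo=1 mid=3 ⇒ [7,8,8,9,9,12,12,9,9]
9>8: swap(3,7), hi=6 ⇒ [7,8,8,9,9,12,12,9,9]
9>8: swap(3,6), hi=5 ⇒ [7,8,8,12,9,12,9,9,9]
12>8: swap(3,5), hi=4 ⇒ [7,8,8,12,9,12,9,9,9]
12>8: swap(3,4), hi=3 ⇒ [7,8,8,9,12,12,9,9,9]
9>8: swap(3,3), hi=2 ⇒ [7,8,8,9,12,12,9,9,9]
done. lo=1 hi=2; arr=[7,8,8,9,12,12,9,9,9]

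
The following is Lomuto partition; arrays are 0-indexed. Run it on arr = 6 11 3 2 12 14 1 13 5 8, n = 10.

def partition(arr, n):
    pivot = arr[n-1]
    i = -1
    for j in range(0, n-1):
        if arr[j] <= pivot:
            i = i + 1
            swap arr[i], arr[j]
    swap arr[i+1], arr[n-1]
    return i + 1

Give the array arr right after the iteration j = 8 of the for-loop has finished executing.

6 3 2 1 5 14 11 13 12 8

pivot = arr[9] = 8; i = -1
j=0: arr[0]=6 ≤ 8 → i=0, swap arr[0],arr[0] (no change) → 6 11 3 2 12 14 1 13 5 8
j=1: arr[1]=11 > 8 → no swap
j=2: arr[2]=3 ≤ 8 → i=1, swap arr[1],arr[2] → 6 3 11 2 12 14 1 13 5 8
j=3: arr[3]=2 ≤ 8 → i=2, swap arr[2],arr[3] → 6 3 2 11 12 14 1 13 5 8
j=4: arr[4]=12 > 8 → no swap
j=5: arr[5]=14 > 8 → no swap
j=6: arr[6]=1 ≤ 8 → i=3, swap arr[3],arr[6] → 6 3 2 1 12 14 11 13 5 8
j=7: arr[7]=13 > 8 → no swap
j=8: arr[8]=5 ≤ 8 → i=4, swap arr[4],arr[8] → 6 3 2 1 5 14 11 13 12 8
(after j=8) arr = 6 3 2 1 5 14 11 13 12 8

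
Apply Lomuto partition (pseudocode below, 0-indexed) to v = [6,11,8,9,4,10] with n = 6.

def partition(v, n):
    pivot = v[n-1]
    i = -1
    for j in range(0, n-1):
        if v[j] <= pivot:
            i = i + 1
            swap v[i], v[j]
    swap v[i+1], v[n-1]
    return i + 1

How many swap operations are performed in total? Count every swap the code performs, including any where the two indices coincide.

5

pivot=10, i=-1
j=0: 6≤10, i=0, swap(0,0) ⇒ [6,11,8,9,4,10]
j=1: 11>10, skip
j=2: 8≤10, i=1, swap(1,2) ⇒ [6,8,11,9,4,10]
j=3: 9≤10, i=2, swap(2,3) ⇒ [6,8,9,11,4,10]
j=4: 4≤10, i=3, swap(3,4) ⇒ [6,8,9,4,11,10]
swap(4,5) ⇒ [6,8,9,4,10,11]; return 4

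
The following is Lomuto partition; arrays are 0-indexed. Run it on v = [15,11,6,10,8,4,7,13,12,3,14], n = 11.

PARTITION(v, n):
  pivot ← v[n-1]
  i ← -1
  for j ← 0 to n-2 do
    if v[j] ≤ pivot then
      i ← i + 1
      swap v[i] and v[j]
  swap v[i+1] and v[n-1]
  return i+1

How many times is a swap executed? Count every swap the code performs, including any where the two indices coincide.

pivot=14, i=-1
j=0: 15>14, skip
j=1: 11≤14, i=0, swap(0,1) ⇒ [11,15,6,10,8,4,7,13,12,3,14]
j=2: 6≤14, i=1, swap(1,2) ⇒ [11,6,15,10,8,4,7,13,12,3,14]
j=3: 10≤14, i=2, swap(2,3) ⇒ [11,6,10,15,8,4,7,13,12,3,14]
j=4: 8≤14, i=3, swap(3,4) ⇒ [11,6,10,8,15,4,7,13,12,3,14]
j=5: 4≤14, i=4, swap(4,5) ⇒ [11,6,10,8,4,15,7,13,12,3,14]
j=6: 7≤14, i=5, swap(5,6) ⇒ [11,6,10,8,4,7,15,13,12,3,14]
j=7: 13≤14, i=6, swap(6,7) ⇒ [11,6,10,8,4,7,13,15,12,3,14]
j=8: 12≤14, i=7, swap(7,8) ⇒ [11,6,10,8,4,7,13,12,15,3,14]
j=9: 3≤14, i=8, swap(8,9) ⇒ [11,6,10,8,4,7,13,12,3,15,14]
swap(9,10) ⇒ [11,6,10,8,4,7,13,12,3,14,15]; return 9

10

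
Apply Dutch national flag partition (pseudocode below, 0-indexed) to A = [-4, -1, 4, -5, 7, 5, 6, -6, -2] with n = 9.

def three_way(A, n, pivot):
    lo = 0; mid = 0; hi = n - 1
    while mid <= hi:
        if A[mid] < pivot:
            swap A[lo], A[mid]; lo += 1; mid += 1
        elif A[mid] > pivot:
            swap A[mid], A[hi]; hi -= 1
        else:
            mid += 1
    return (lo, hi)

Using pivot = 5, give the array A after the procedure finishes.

lo=0 mid=0 hi=8
-4<5: swap(0,0), lo=1 mid=1 ⇒ [-4, -1, 4, -5, 7, 5, 6, -6, -2]
-1<5: swap(1,1), lo=2 mid=2 ⇒ [-4, -1, 4, -5, 7, 5, 6, -6, -2]
4<5: swap(2,2), lo=3 mid=3 ⇒ [-4, -1, 4, -5, 7, 5, 6, -6, -2]
-5<5: swap(3,3), lo=4 mid=4 ⇒ [-4, -1, 4, -5, 7, 5, 6, -6, -2]
7>5: swap(4,8), hi=7 ⇒ [-4, -1, 4, -5, -2, 5, 6, -6, 7]
-2<5: swap(4,4), lo=5 mid=5 ⇒ [-4, -1, 4, -5, -2, 5, 6, -6, 7]
5=5: mid=6
6>5: swap(6,7), hi=6 ⇒ [-4, -1, 4, -5, -2, 5, -6, 6, 7]
-6<5: swap(5,6), lo=6 mid=7 ⇒ [-4, -1, 4, -5, -2, -6, 5, 6, 7]
done. lo=6 hi=6; A=[-4, -1, 4, -5, -2, -6, 5, 6, 7]

[-4, -1, 4, -5, -2, -6, 5, 6, 7]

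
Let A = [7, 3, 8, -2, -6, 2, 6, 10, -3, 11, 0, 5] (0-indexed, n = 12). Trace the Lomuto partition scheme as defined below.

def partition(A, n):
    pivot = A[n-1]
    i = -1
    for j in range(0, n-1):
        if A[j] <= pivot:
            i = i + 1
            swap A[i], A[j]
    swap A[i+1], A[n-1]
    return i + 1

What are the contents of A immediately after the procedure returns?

pivot = A[11] = 5; i = -1
j=0: A[0]=7 > 5 → no swap
j=1: A[1]=3 ≤ 5 → i=0, swap A[0],A[1] → [3, 7, 8, -2, -6, 2, 6, 10, -3, 11, 0, 5]
j=2: A[2]=8 > 5 → no swap
j=3: A[3]=-2 ≤ 5 → i=1, swap A[1],A[3] → [3, -2, 8, 7, -6, 2, 6, 10, -3, 11, 0, 5]
j=4: A[4]=-6 ≤ 5 → i=2, swap A[2],A[4] → [3, -2, -6, 7, 8, 2, 6, 10, -3, 11, 0, 5]
j=5: A[5]=2 ≤ 5 → i=3, swap A[3],A[5] → [3, -2, -6, 2, 8, 7, 6, 10, -3, 11, 0, 5]
j=6: A[6]=6 > 5 → no swap
j=7: A[7]=10 > 5 → no swap
j=8: A[8]=-3 ≤ 5 → i=4, swap A[4],A[8] → [3, -2, -6, 2, -3, 7, 6, 10, 8, 11, 0, 5]
j=9: A[9]=11 > 5 → no swap
j=10: A[10]=0 ≤ 5 → i=5, swap A[5],A[10] → [3, -2, -6, 2, -3, 0, 6, 10, 8, 11, 7, 5]
final swap A[6],A[11] → [3, -2, -6, 2, -3, 0, 5, 10, 8, 11, 7, 6]; return 6

[3, -2, -6, 2, -3, 0, 5, 10, 8, 11, 7, 6]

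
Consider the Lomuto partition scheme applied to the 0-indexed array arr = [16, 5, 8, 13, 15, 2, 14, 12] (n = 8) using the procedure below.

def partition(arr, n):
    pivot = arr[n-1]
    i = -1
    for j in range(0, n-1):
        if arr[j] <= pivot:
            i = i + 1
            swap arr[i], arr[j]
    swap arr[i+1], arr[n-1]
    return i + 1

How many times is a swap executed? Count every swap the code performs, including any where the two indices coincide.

pivot = arr[7] = 12; i = -1
j=0: arr[0]=16 > 12 → no swap
j=1: arr[1]=5 ≤ 12 → i=0, swap arr[0],arr[1] → [5, 16, 8, 13, 15, 2, 14, 12]
j=2: arr[2]=8 ≤ 12 → i=1, swap arr[1],arr[2] → [5, 8, 16, 13, 15, 2, 14, 12]
j=3: arr[3]=13 > 12 → no swap
j=4: arr[4]=15 > 12 → no swap
j=5: arr[5]=2 ≤ 12 → i=2, swap arr[2],arr[5] → [5, 8, 2, 13, 15, 16, 14, 12]
j=6: arr[6]=14 > 12 → no swap
final swap arr[3],arr[7] → [5, 8, 2, 12, 15, 16, 14, 13]; return 3

4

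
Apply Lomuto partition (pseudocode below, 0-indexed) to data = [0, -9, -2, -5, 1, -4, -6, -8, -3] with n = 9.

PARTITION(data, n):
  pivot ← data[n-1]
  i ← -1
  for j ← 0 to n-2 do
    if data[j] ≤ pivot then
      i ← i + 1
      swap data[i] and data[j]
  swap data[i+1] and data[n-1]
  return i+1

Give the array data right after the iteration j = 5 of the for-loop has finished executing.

pivot = data[8] = -3; i = -1
j=0: data[0]=0 > -3 → no swap
j=1: data[1]=-9 ≤ -3 → i=0, swap data[0],data[1] → [-9, 0, -2, -5, 1, -4, -6, -8, -3]
j=2: data[2]=-2 > -3 → no swap
j=3: data[3]=-5 ≤ -3 → i=1, swap data[1],data[3] → [-9, -5, -2, 0, 1, -4, -6, -8, -3]
j=4: data[4]=1 > -3 → no swap
j=5: data[5]=-4 ≤ -3 → i=2, swap data[2],data[5] → [-9, -5, -4, 0, 1, -2, -6, -8, -3]
(after j=5) data = [-9, -5, -4, 0, 1, -2, -6, -8, -3]

[-9, -5, -4, 0, 1, -2, -6, -8, -3]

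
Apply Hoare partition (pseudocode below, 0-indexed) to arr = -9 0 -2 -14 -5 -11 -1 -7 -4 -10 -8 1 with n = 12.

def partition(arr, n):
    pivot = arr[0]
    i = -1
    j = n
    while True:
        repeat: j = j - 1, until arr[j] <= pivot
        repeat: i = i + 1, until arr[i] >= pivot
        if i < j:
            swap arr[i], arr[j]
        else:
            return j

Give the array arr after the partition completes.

-10 -11 -14 -2 -5 0 -1 -7 -4 -9 -8 1

pivot = arr[0] = -9; i = -1, j = 12
j→9 (arr[9]=-10≤-9), i→0 (arr[0]=-9≥-9); i<j, swap → -10 0 -2 -14 -5 -11 -1 -7 -4 -9 -8 1
j→5 (arr[5]=-11≤-9), i→1 (arr[1]=0≥-9); i<j, swap → -10 -11 -2 -14 -5 0 -1 -7 -4 -9 -8 1
j→3 (arr[3]=-14≤-9), i→2 (arr[2]=-2≥-9); i<j, swap → -10 -11 -14 -2 -5 0 -1 -7 -4 -9 -8 1
j→2, i→3; i≥j, return j=2. arr = -10 -11 -14 -2 -5 0 -1 -7 -4 -9 -8 1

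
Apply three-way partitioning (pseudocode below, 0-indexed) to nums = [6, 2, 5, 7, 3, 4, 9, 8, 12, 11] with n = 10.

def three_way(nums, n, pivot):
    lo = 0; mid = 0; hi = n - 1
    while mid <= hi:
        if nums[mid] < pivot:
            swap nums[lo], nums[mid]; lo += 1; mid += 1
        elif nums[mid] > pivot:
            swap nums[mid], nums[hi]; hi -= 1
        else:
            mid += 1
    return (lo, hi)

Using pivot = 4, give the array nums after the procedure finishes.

lo=0 mid=0 hi=9
6>4: swap(0,9), hi=8 ⇒ [11, 2, 5, 7, 3, 4, 9, 8, 12, 6]
11>4: swap(0,8), hi=7 ⇒ [12, 2, 5, 7, 3, 4, 9, 8, 11, 6]
12>4: swap(0,7), hi=6 ⇒ [8, 2, 5, 7, 3, 4, 9, 12, 11, 6]
8>4: swap(0,6), hi=5 ⇒ [9, 2, 5, 7, 3, 4, 8, 12, 11, 6]
9>4: swap(0,5), hi=4 ⇒ [4, 2, 5, 7, 3, 9, 8, 12, 11, 6]
4=4: mid=1
2<4: swap(0,1), lo=1 mid=2 ⇒ [2, 4, 5, 7, 3, 9, 8, 12, 11, 6]
5>4: swap(2,4), hi=3 ⇒ [2, 4, 3, 7, 5, 9, 8, 12, 11, 6]
3<4: swap(1,2), lo=2 mid=3 ⇒ [2, 3, 4, 7, 5, 9, 8, 12, 11, 6]
7>4: swap(3,3), hi=2 ⇒ [2, 3, 4, 7, 5, 9, 8, 12, 11, 6]
done. lo=2 hi=2; nums=[2, 3, 4, 7, 5, 9, 8, 12, 11, 6]

[2, 3, 4, 7, 5, 9, 8, 12, 11, 6]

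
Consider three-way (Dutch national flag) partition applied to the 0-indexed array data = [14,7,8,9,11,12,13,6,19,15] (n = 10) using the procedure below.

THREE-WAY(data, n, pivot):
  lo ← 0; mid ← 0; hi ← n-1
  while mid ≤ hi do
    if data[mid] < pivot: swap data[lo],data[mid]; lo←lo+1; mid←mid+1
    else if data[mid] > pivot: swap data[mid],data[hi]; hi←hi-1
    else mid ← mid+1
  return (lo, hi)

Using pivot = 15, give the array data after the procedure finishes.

pivot = 15; lo=0, mid=0, hi=9
data[mid]=14<15: swap data[0],data[0]; lo=1,mid=1 → [14,7,8,9,11,12,13,6,19,15]
data[mid]=7<15: swap data[1],data[1]; lo=2,mid=2 → [14,7,8,9,11,12,13,6,19,15]
data[mid]=8<15: swap data[2],data[2]; lo=3,mid=3 → [14,7,8,9,11,12,13,6,19,15]
data[mid]=9<15: swap data[3],data[3]; lo=4,mid=4 → [14,7,8,9,11,12,13,6,19,15]
data[mid]=11<15: swap data[4],data[4]; lo=5,mid=5 → [14,7,8,9,11,12,13,6,19,15]
data[mid]=12<15: swap data[5],data[5]; lo=6,mid=6 → [14,7,8,9,11,12,13,6,19,15]
data[mid]=13<15: swap data[6],data[6]; lo=7,mid=7 → [14,7,8,9,11,12,13,6,19,15]
data[mid]=6<15: swap data[7],data[7]; lo=8,mid=8 → [14,7,8,9,11,12,13,6,19,15]
data[mid]=19>15: swap data[8],data[9]; hi=8 → [14,7,8,9,11,12,13,6,15,19]
data[mid]=15=15: mid=9
end: lo=8, hi=8; data = [14,7,8,9,11,12,13,6,15,19]

[14,7,8,9,11,12,13,6,15,19]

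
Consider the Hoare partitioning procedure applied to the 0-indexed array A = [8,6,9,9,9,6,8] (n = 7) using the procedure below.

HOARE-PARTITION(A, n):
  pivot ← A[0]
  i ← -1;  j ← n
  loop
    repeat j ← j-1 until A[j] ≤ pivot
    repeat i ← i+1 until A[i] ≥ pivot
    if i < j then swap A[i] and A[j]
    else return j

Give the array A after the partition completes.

pivot=8
j stops at 6 (8), i stops at 0 (8); swap ⇒ [8,6,9,9,9,6,8]
j stops at 5 (6), i stops at 2 (9); swap ⇒ [8,6,6,9,9,9,8]
j stops at 2, i stops at 3; i≥j ⇒ return 2. A=[8,6,6,9,9,9,8]

[8,6,6,9,9,9,8]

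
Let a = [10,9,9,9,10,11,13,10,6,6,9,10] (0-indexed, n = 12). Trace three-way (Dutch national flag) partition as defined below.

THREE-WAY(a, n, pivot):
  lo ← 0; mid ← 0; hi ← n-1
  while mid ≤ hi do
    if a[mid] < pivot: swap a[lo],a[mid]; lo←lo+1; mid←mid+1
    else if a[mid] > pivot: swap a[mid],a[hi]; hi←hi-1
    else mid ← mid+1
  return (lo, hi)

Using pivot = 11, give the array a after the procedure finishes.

lo=0 mid=0 hi=11
10<11: swap(0,0), lo=1 mid=1 ⇒ [10,9,9,9,10,11,13,10,6,6,9,10]
9<11: swap(1,1), lo=2 mid=2 ⇒ [10,9,9,9,10,11,13,10,6,6,9,10]
9<11: swap(2,2), lo=3 mid=3 ⇒ [10,9,9,9,10,11,13,10,6,6,9,10]
9<11: swap(3,3), lo=4 mid=4 ⇒ [10,9,9,9,10,11,13,10,6,6,9,10]
10<11: swap(4,4), lo=5 mid=5 ⇒ [10,9,9,9,10,11,13,10,6,6,9,10]
11=11: mid=6
13>11: swap(6,11), hi=10 ⇒ [10,9,9,9,10,11,10,10,6,6,9,13]
10<11: swap(5,6), lo=6 mid=7 ⇒ [10,9,9,9,10,10,11,10,6,6,9,13]
10<11: swap(6,7), lo=7 mid=8 ⇒ [10,9,9,9,10,10,10,11,6,6,9,13]
6<11: swap(7,8), lo=8 mid=9 ⇒ [10,9,9,9,10,10,10,6,11,6,9,13]
6<11: swap(8,9), lo=9 mid=10 ⇒ [10,9,9,9,10,10,10,6,6,11,9,13]
9<11: swap(9,10), lo=10 mid=11 ⇒ [10,9,9,9,10,10,10,6,6,9,11,13]
done. lo=10 hi=10; a=[10,9,9,9,10,10,10,6,6,9,11,13]

[10,9,9,9,10,10,10,6,6,9,11,13]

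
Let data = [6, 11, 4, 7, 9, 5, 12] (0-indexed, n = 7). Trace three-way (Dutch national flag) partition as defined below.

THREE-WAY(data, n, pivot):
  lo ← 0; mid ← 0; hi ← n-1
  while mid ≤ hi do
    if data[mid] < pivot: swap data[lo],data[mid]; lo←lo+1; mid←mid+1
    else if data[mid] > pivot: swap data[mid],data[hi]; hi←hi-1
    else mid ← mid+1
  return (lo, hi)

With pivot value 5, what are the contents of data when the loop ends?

pivot = 5; lo=0, mid=0, hi=6
data[mid]=6>5: swap data[0],data[6]; hi=5 → [12, 11, 4, 7, 9, 5, 6]
data[mid]=12>5: swap data[0],data[5]; hi=4 → [5, 11, 4, 7, 9, 12, 6]
data[mid]=5=5: mid=1
data[mid]=11>5: swap data[1],data[4]; hi=3 → [5, 9, 4, 7, 11, 12, 6]
data[mid]=9>5: swap data[1],data[3]; hi=2 → [5, 7, 4, 9, 11, 12, 6]
data[mid]=7>5: swap data[1],data[2]; hi=1 → [5, 4, 7, 9, 11, 12, 6]
data[mid]=4<5: swap data[0],data[1]; lo=1,mid=2 → [4, 5, 7, 9, 11, 12, 6]
end: lo=1, hi=1; data = [4, 5, 7, 9, 11, 12, 6]

[4, 5, 7, 9, 11, 12, 6]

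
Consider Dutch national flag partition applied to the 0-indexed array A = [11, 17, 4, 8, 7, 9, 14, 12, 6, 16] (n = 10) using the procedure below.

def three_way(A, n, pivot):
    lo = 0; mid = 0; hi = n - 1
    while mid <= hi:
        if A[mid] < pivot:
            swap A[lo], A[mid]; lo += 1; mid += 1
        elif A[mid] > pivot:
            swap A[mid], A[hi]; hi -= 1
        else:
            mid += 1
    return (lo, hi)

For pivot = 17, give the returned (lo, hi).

lo=0 mid=0 hi=9
11<17: swap(0,0), lo=1 mid=1 ⇒ [11, 17, 4, 8, 7, 9, 14, 12, 6, 16]
17=17: mid=2
4<17: swap(1,2), lo=2 mid=3 ⇒ [11, 4, 17, 8, 7, 9, 14, 12, 6, 16]
8<17: swap(2,3), lo=3 mid=4 ⇒ [11, 4, 8, 17, 7, 9, 14, 12, 6, 16]
7<17: swap(3,4), lo=4 mid=5 ⇒ [11, 4, 8, 7, 17, 9, 14, 12, 6, 16]
9<17: swap(4,5), lo=5 mid=6 ⇒ [11, 4, 8, 7, 9, 17, 14, 12, 6, 16]
14<17: swap(5,6), lo=6 mid=7 ⇒ [11, 4, 8, 7, 9, 14, 17, 12, 6, 16]
12<17: swap(6,7), lo=7 mid=8 ⇒ [11, 4, 8, 7, 9, 14, 12, 17, 6, 16]
6<17: swap(7,8), lo=8 mid=9 ⇒ [11, 4, 8, 7, 9, 14, 12, 6, 17, 16]
16<17: swap(8,9), lo=9 mid=10 ⇒ [11, 4, 8, 7, 9, 14, 12, 6, 16, 17]
done. lo=9 hi=9; A=[11, 4, 8, 7, 9, 14, 12, 6, 16, 17]

(9, 9)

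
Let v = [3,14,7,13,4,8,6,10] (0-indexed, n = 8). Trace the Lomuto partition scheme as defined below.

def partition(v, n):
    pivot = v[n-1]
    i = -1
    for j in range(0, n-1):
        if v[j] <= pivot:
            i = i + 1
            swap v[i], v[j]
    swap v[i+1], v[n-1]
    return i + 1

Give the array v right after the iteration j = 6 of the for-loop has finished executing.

pivot=10, i=-1
j=0: 3≤10, i=0, swap(0,0) ⇒ [3,14,7,13,4,8,6,10]
j=1: 14>10, skip
j=2: 7≤10, i=1, swap(1,2) ⇒ [3,7,14,13,4,8,6,10]
j=3: 13>10, skip
j=4: 4≤10, i=2, swap(2,4) ⇒ [3,7,4,13,14,8,6,10]
j=5: 8≤10, i=3, swap(3,5) ⇒ [3,7,4,8,14,13,6,10]
j=6: 6≤10, i=4, swap(4,6) ⇒ [3,7,4,8,6,13,14,10]
(after j=6) v = [3,7,4,8,6,13,14,10]

[3,7,4,8,6,13,14,10]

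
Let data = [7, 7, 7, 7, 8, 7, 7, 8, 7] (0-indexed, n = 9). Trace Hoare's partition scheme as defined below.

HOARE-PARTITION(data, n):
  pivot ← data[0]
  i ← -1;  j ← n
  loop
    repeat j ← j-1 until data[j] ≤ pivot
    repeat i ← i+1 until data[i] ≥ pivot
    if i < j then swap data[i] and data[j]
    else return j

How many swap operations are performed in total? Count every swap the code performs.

pivot = data[0] = 7; i = -1, j = 9
j→8 (data[8]=7≤7), i→0 (data[0]=7≥7); i<j, swap → [7, 7, 7, 7, 8, 7, 7, 8, 7]
j→6 (data[6]=7≤7), i→1 (data[1]=7≥7); i<j, swap → [7, 7, 7, 7, 8, 7, 7, 8, 7]
j→5 (data[5]=7≤7), i→2 (data[2]=7≥7); i<j, swap → [7, 7, 7, 7, 8, 7, 7, 8, 7]
j→3, i→3; i≥j, return j=3. data = [7, 7, 7, 7, 8, 7, 7, 8, 7]

3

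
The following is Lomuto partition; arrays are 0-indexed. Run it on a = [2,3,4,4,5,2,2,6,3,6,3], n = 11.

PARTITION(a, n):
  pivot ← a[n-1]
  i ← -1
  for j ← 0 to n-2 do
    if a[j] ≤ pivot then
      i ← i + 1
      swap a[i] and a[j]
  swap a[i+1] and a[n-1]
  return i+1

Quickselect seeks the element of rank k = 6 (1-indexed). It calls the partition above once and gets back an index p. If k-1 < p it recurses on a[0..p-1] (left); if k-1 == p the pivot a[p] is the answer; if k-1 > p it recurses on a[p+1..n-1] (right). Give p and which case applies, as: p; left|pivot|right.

5; pivot

pivot=3, i=-1
j=0: 2≤3, i=0, swap(0,0) ⇒ [2,3,4,4,5,2,2,6,3,6,3]
j=1: 3≤3, i=1, swap(1,1) ⇒ [2,3,4,4,5,2,2,6,3,6,3]
j=2: 4>3, skip
j=3: 4>3, skip
j=4: 5>3, skip
j=5: 2≤3, i=2, swap(2,5) ⇒ [2,3,2,4,5,4,2,6,3,6,3]
j=6: 2≤3, i=3, swap(3,6) ⇒ [2,3,2,2,5,4,4,6,3,6,3]
j=7: 6>3, skip
j=8: 3≤3, i=4, swap(4,8) ⇒ [2,3,2,2,3,4,4,6,5,6,3]
j=9: 6>3, skip
swap(5,10) ⇒ [2,3,2,2,3,3,4,6,5,6,4]; return 5
p = 5; k-1 = 5 == 5 ⇒ pivot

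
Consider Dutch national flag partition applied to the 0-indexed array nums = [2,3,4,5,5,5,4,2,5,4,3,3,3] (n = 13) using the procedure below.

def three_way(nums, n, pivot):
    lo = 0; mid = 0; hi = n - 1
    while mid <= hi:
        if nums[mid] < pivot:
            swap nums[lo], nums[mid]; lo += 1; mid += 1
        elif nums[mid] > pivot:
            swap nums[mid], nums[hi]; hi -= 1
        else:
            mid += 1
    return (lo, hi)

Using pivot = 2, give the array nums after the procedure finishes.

pivot = 2; lo=0, mid=0, hi=12
nums[mid]=2=2: mid=1
nums[mid]=3>2: swap nums[1],nums[12]; hi=11 → [2,3,4,5,5,5,4,2,5,4,3,3,3]
nums[mid]=3>2: swap nums[1],nums[11]; hi=10 → [2,3,4,5,5,5,4,2,5,4,3,3,3]
nums[mid]=3>2: swap nums[1],nums[10]; hi=9 → [2,3,4,5,5,5,4,2,5,4,3,3,3]
nums[mid]=3>2: swap nums[1],nums[9]; hi=8 → [2,4,4,5,5,5,4,2,5,3,3,3,3]
nums[mid]=4>2: swap nums[1],nums[8]; hi=7 → [2,5,4,5,5,5,4,2,4,3,3,3,3]
nums[mid]=5>2: swap nums[1],nums[7]; hi=6 → [2,2,4,5,5,5,4,5,4,3,3,3,3]
nums[mid]=2=2: mid=2
nums[mid]=4>2: swap nums[2],nums[6]; hi=5 → [2,2,4,5,5,5,4,5,4,3,3,3,3]
nums[mid]=4>2: swap nums[2],nums[5]; hi=4 → [2,2,5,5,5,4,4,5,4,3,3,3,3]
nums[mid]=5>2: swap nums[2],nums[4]; hi=3 → [2,2,5,5,5,4,4,5,4,3,3,3,3]
nums[mid]=5>2: swap nums[2],nums[3]; hi=2 → [2,2,5,5,5,4,4,5,4,3,3,3,3]
nums[mid]=5>2: swap nums[2],nums[2]; hi=1 → [2,2,5,5,5,4,4,5,4,3,3,3,3]
end: lo=0, hi=1; nums = [2,2,5,5,5,4,4,5,4,3,3,3,3]

[2,2,5,5,5,4,4,5,4,3,3,3,3]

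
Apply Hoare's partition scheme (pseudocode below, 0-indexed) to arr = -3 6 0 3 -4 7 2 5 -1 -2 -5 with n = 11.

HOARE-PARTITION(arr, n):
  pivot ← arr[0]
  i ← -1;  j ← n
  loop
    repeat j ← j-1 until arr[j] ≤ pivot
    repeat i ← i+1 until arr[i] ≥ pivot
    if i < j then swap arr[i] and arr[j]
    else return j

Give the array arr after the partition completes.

pivot = arr[0] = -3; i = -1, j = 11
j→10 (arr[10]=-5≤-3), i→0 (arr[0]=-3≥-3); i<j, swap → -5 6 0 3 -4 7 2 5 -1 -2 -3
j→4 (arr[4]=-4≤-3), i→1 (arr[1]=6≥-3); i<j, swap → -5 -4 0 3 6 7 2 5 -1 -2 -3
j→1, i→2; i≥j, return j=1. arr = -5 -4 0 3 6 7 2 5 -1 -2 -3

-5 -4 0 3 6 7 2 5 -1 -2 -3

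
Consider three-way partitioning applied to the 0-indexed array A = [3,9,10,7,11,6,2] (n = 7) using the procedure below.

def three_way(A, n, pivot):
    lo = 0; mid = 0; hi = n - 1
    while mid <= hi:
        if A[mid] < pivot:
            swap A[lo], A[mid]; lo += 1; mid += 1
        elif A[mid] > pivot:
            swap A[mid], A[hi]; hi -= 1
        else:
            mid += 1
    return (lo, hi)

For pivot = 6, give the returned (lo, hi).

lo=0 mid=0 hi=6
3<6: swap(0,0), lo=1 mid=1 ⇒ [3,9,10,7,11,6,2]
9>6: swap(1,6), hi=5 ⇒ [3,2,10,7,11,6,9]
2<6: swap(1,1), lo=2 mid=2 ⇒ [3,2,10,7,11,6,9]
10>6: swap(2,5), hi=4 ⇒ [3,2,6,7,11,10,9]
6=6: mid=3
7>6: swap(3,4), hi=3 ⇒ [3,2,6,11,7,10,9]
11>6: swap(3,3), hi=2 ⇒ [3,2,6,11,7,10,9]
done. lo=2 hi=2; A=[3,2,6,11,7,10,9]

(2, 2)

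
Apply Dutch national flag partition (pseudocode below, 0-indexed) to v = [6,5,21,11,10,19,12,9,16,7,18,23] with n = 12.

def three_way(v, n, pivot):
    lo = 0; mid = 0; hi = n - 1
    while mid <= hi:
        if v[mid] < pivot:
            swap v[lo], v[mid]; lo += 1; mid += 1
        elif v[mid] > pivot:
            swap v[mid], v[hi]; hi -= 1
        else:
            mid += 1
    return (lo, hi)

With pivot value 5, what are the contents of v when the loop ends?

[5,21,11,10,19,12,9,16,7,18,23,6]

lo=0 mid=0 hi=11
6>5: swap(0,11), hi=10 ⇒ [23,5,21,11,10,19,12,9,16,7,18,6]
23>5: swap(0,10), hi=9 ⇒ [18,5,21,11,10,19,12,9,16,7,23,6]
18>5: swap(0,9), hi=8 ⇒ [7,5,21,11,10,19,12,9,16,18,23,6]
7>5: swap(0,8), hi=7 ⇒ [16,5,21,11,10,19,12,9,7,18,23,6]
16>5: swap(0,7), hi=6 ⇒ [9,5,21,11,10,19,12,16,7,18,23,6]
9>5: swap(0,6), hi=5 ⇒ [12,5,21,11,10,19,9,16,7,18,23,6]
12>5: swap(0,5), hi=4 ⇒ [19,5,21,11,10,12,9,16,7,18,23,6]
19>5: swap(0,4), hi=3 ⇒ [10,5,21,11,19,12,9,16,7,18,23,6]
10>5: swap(0,3), hi=2 ⇒ [11,5,21,10,19,12,9,16,7,18,23,6]
11>5: swap(0,2), hi=1 ⇒ [21,5,11,10,19,12,9,16,7,18,23,6]
21>5: swap(0,1), hi=0 ⇒ [5,21,11,10,19,12,9,16,7,18,23,6]
5=5: mid=1
done. lo=0 hi=0; v=[5,21,11,10,19,12,9,16,7,18,23,6]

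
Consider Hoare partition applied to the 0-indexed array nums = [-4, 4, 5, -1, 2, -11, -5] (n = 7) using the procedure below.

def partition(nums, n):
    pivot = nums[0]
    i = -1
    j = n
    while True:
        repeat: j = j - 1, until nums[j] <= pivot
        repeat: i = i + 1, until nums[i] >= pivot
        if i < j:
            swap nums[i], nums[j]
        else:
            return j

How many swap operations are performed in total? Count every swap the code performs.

2

pivot=-4
j stops at 6 (-5), i stops at 0 (-4); swap ⇒ [-5, 4, 5, -1, 2, -11, -4]
j stops at 5 (-11), i stops at 1 (4); swap ⇒ [-5, -11, 5, -1, 2, 4, -4]
j stops at 1, i stops at 2; i≥j ⇒ return 1. nums=[-5, -11, 5, -1, 2, 4, -4]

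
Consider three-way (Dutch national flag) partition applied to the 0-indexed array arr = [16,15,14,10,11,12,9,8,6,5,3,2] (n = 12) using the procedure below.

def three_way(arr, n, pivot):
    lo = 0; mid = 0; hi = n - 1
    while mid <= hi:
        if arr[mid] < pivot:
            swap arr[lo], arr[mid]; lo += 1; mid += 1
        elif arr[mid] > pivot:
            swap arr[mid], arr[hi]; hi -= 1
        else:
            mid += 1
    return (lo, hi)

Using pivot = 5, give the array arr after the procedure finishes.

lo=0 mid=0 hi=11
16>5: swap(0,11), hi=10 ⇒ [2,15,14,10,11,12,9,8,6,5,3,16]
2<5: swap(0,0), lo=1 mid=1 ⇒ [2,15,14,10,11,12,9,8,6,5,3,16]
15>5: swap(1,10), hi=9 ⇒ [2,3,14,10,11,12,9,8,6,5,15,16]
3<5: swap(1,1), lo=2 mid=2 ⇒ [2,3,14,10,11,12,9,8,6,5,15,16]
14>5: swap(2,9), hi=8 ⇒ [2,3,5,10,11,12,9,8,6,14,15,16]
5=5: mid=3
10>5: swap(3,8), hi=7 ⇒ [2,3,5,6,11,12,9,8,10,14,15,16]
6>5: swap(3,7), hi=6 ⇒ [2,3,5,8,11,12,9,6,10,14,15,16]
8>5: swap(3,6), hi=5 ⇒ [2,3,5,9,11,12,8,6,10,14,15,16]
9>5: swap(3,5), hi=4 ⇒ [2,3,5,12,11,9,8,6,10,14,15,16]
12>5: swap(3,4), hi=3 ⇒ [2,3,5,11,12,9,8,6,10,14,15,16]
11>5: swap(3,3), hi=2 ⇒ [2,3,5,11,12,9,8,6,10,14,15,16]
done. lo=2 hi=2; arr=[2,3,5,11,12,9,8,6,10,14,15,16]

[2,3,5,11,12,9,8,6,10,14,15,16]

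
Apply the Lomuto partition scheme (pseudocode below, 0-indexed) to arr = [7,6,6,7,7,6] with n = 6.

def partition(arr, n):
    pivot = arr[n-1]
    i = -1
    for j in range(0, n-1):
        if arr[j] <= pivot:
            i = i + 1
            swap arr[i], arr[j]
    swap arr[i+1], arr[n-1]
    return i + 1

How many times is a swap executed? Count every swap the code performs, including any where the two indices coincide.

3

pivot = arr[5] = 6; i = -1
j=0: arr[0]=7 > 6 → no swap
j=1: arr[1]=6 ≤ 6 → i=0, swap arr[0],arr[1] → [6,7,6,7,7,6]
j=2: arr[2]=6 ≤ 6 → i=1, swap arr[1],arr[2] → [6,6,7,7,7,6]
j=3: arr[3]=7 > 6 → no swap
j=4: arr[4]=7 > 6 → no swap
final swap arr[2],arr[5] → [6,6,6,7,7,7]; return 2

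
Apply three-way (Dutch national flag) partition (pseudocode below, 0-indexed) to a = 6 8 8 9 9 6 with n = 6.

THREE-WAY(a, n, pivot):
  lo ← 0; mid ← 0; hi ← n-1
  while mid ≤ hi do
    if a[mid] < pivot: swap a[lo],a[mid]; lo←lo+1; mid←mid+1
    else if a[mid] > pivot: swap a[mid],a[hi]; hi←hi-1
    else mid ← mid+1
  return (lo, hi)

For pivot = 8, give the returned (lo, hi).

pivot = 8; lo=0, mid=0, hi=5
a[mid]=6<8: swap a[0],a[0]; lo=1,mid=1 → 6 8 8 9 9 6
a[mid]=8=8: mid=2
a[mid]=8=8: mid=3
a[mid]=9>8: swap a[3],a[5]; hi=4 → 6 8 8 6 9 9
a[mid]=6<8: swap a[1],a[3]; lo=2,mid=4 → 6 6 8 8 9 9
a[mid]=9>8: swap a[4],a[4]; hi=3 → 6 6 8 8 9 9
end: lo=2, hi=3; a = 6 6 8 8 9 9

(2, 3)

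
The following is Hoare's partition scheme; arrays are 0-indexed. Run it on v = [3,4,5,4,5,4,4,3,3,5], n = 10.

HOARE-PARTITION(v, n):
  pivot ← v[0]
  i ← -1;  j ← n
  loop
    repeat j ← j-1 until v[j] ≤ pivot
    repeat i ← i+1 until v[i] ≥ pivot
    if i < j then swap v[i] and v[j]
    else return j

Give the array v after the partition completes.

pivot = v[0] = 3; i = -1, j = 10
j→8 (v[8]=3≤3), i→0 (v[0]=3≥3); i<j, swap → [3,4,5,4,5,4,4,3,3,5]
j→7 (v[7]=3≤3), i→1 (v[1]=4≥3); i<j, swap → [3,3,5,4,5,4,4,4,3,5]
j→1, i→2; i≥j, return j=1. v = [3,3,5,4,5,4,4,4,3,5]

[3,3,5,4,5,4,4,4,3,5]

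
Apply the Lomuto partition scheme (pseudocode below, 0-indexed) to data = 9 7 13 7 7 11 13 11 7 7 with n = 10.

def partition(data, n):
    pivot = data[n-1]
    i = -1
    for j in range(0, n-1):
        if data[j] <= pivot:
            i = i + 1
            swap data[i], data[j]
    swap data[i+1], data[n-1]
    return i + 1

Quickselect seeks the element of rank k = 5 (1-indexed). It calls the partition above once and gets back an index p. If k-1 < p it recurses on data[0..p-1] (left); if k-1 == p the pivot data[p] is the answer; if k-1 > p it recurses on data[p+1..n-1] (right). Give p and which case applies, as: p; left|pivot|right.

pivot = data[9] = 7; i = -1
j=0: data[0]=9 > 7 → no swap
j=1: data[1]=7 ≤ 7 → i=0, swap data[0],data[1] → 7 9 13 7 7 11 13 11 7 7
j=2: data[2]=13 > 7 → no swap
j=3: data[3]=7 ≤ 7 → i=1, swap data[1],data[3] → 7 7 13 9 7 11 13 11 7 7
j=4: data[4]=7 ≤ 7 → i=2, swap data[2],data[4] → 7 7 7 9 13 11 13 11 7 7
j=5: data[5]=11 > 7 → no swap
j=6: data[6]=13 > 7 → no swap
j=7: data[7]=11 > 7 → no swap
j=8: data[8]=7 ≤ 7 → i=3, swap data[3],data[8] → 7 7 7 7 13 11 13 11 9 7
final swap data[4],data[9] → 7 7 7 7 7 11 13 11 9 13; return 4
p = 4; k-1 = 4 == 4 ⇒ pivot

4; pivot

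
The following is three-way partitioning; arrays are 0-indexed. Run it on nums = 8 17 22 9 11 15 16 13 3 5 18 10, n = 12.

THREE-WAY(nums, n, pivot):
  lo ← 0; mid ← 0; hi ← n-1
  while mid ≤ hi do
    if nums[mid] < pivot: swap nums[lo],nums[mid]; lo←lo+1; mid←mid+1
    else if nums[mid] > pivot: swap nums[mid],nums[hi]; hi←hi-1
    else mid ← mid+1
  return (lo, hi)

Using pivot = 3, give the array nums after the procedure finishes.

3 22 9 11 15 16 13 17 5 18 10 8

pivot = 3; lo=0, mid=0, hi=11
nums[mid]=8>3: swap nums[0],nums[11]; hi=10 → 10 17 22 9 11 15 16 13 3 5 18 8
nums[mid]=10>3: swap nums[0],nums[10]; hi=9 → 18 17 22 9 11 15 16 13 3 5 10 8
nums[mid]=18>3: swap nums[0],nums[9]; hi=8 → 5 17 22 9 11 15 16 13 3 18 10 8
nums[mid]=5>3: swap nums[0],nums[8]; hi=7 → 3 17 22 9 11 15 16 13 5 18 10 8
nums[mid]=3=3: mid=1
nums[mid]=17>3: swap nums[1],nums[7]; hi=6 → 3 13 22 9 11 15 16 17 5 18 10 8
nums[mid]=13>3: swap nums[1],nums[6]; hi=5 → 3 16 22 9 11 15 13 17 5 18 10 8
nums[mid]=16>3: swap nums[1],nums[5]; hi=4 → 3 15 22 9 11 16 13 17 5 18 10 8
nums[mid]=15>3: swap nums[1],nums[4]; hi=3 → 3 11 22 9 15 16 13 17 5 18 10 8
nums[mid]=11>3: swap nums[1],nums[3]; hi=2 → 3 9 22 11 15 16 13 17 5 18 10 8
nums[mid]=9>3: swap nums[1],nums[2]; hi=1 → 3 22 9 11 15 16 13 17 5 18 10 8
nums[mid]=22>3: swap nums[1],nums[1]; hi=0 → 3 22 9 11 15 16 13 17 5 18 10 8
end: lo=0, hi=0; nums = 3 22 9 11 15 16 13 17 5 18 10 8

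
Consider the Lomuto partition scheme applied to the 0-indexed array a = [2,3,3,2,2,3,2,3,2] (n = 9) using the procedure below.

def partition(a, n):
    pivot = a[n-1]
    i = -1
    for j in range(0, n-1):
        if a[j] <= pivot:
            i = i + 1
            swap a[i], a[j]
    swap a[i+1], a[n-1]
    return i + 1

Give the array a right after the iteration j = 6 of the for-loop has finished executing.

[2,2,2,2,3,3,3,3,2]

pivot = a[8] = 2; i = -1
j=0: a[0]=2 ≤ 2 → i=0, swap a[0],a[0] (no change) → [2,3,3,2,2,3,2,3,2]
j=1: a[1]=3 > 2 → no swap
j=2: a[2]=3 > 2 → no swap
j=3: a[3]=2 ≤ 2 → i=1, swap a[1],a[3] → [2,2,3,3,2,3,2,3,2]
j=4: a[4]=2 ≤ 2 → i=2, swap a[2],a[4] → [2,2,2,3,3,3,2,3,2]
j=5: a[5]=3 > 2 → no swap
j=6: a[6]=2 ≤ 2 → i=3, swap a[3],a[6] → [2,2,2,2,3,3,3,3,2]
(after j=6) a = [2,2,2,2,3,3,3,3,2]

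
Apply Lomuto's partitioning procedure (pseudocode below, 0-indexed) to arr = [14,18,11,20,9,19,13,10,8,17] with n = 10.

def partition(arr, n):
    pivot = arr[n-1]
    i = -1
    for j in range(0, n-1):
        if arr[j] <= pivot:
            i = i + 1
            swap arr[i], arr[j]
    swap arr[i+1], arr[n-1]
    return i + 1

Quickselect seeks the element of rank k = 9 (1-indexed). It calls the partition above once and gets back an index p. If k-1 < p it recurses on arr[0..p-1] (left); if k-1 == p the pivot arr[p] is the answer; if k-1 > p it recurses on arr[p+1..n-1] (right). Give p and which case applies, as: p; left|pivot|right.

pivot=17, i=-1
j=0: 14≤17, i=0, swap(0,0) ⇒ [14,18,11,20,9,19,13,10,8,17]
j=1: 18>17, skip
j=2: 11≤17, i=1, swap(1,2) ⇒ [14,11,18,20,9,19,13,10,8,17]
j=3: 20>17, skip
j=4: 9≤17, i=2, swap(2,4) ⇒ [14,11,9,20,18,19,13,10,8,17]
j=5: 19>17, skip
j=6: 13≤17, i=3, swap(3,6) ⇒ [14,11,9,13,18,19,20,10,8,17]
j=7: 10≤17, i=4, swap(4,7) ⇒ [14,11,9,13,10,19,20,18,8,17]
j=8: 8≤17, i=5, swap(5,8) ⇒ [14,11,9,13,10,8,20,18,19,17]
swap(6,9) ⇒ [14,11,9,13,10,8,17,18,19,20]; return 6
p = 6; k-1 = 8 > 6 ⇒ right

6; right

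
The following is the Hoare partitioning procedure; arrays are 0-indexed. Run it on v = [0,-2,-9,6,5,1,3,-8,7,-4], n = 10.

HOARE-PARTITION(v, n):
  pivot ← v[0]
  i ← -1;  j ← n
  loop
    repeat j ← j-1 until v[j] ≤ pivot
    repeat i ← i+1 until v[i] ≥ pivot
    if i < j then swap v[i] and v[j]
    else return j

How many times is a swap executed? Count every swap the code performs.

2

pivot=0
j stops at 9 (-4), i stops at 0 (0); swap ⇒ [-4,-2,-9,6,5,1,3,-8,7,0]
j stops at 7 (-8), i stops at 3 (6); swap ⇒ [-4,-2,-9,-8,5,1,3,6,7,0]
j stops at 3, i stops at 4; i≥j ⇒ return 3. v=[-4,-2,-9,-8,5,1,3,6,7,0]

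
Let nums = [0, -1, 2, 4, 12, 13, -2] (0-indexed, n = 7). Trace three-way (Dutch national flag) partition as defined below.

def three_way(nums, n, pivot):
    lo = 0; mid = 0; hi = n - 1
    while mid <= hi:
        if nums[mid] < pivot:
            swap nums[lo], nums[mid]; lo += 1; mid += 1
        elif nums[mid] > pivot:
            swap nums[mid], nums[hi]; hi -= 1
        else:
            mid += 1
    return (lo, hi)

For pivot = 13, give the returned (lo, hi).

lo=0 mid=0 hi=6
0<13: swap(0,0), lo=1 mid=1 ⇒ [0, -1, 2, 4, 12, 13, -2]
-1<13: swap(1,1), lo=2 mid=2 ⇒ [0, -1, 2, 4, 12, 13, -2]
2<13: swap(2,2), lo=3 mid=3 ⇒ [0, -1, 2, 4, 12, 13, -2]
4<13: swap(3,3), lo=4 mid=4 ⇒ [0, -1, 2, 4, 12, 13, -2]
12<13: swap(4,4), lo=5 mid=5 ⇒ [0, -1, 2, 4, 12, 13, -2]
13=13: mid=6
-2<13: swap(5,6), lo=6 mid=7 ⇒ [0, -1, 2, 4, 12, -2, 13]
done. lo=6 hi=6; nums=[0, -1, 2, 4, 12, -2, 13]

(6, 6)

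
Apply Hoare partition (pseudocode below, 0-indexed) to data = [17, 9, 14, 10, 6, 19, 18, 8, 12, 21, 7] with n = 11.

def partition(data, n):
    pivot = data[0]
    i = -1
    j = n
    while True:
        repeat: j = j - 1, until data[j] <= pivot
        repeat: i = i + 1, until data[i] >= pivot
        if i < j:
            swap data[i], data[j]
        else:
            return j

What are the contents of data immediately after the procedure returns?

[7, 9, 14, 10, 6, 12, 8, 18, 19, 21, 17]

pivot=17
j stops at 10 (7), i stops at 0 (17); swap ⇒ [7, 9, 14, 10, 6, 19, 18, 8, 12, 21, 17]
j stops at 8 (12), i stops at 5 (19); swap ⇒ [7, 9, 14, 10, 6, 12, 18, 8, 19, 21, 17]
j stops at 7 (8), i stops at 6 (18); swap ⇒ [7, 9, 14, 10, 6, 12, 8, 18, 19, 21, 17]
j stops at 6, i stops at 7; i≥j ⇒ return 6. data=[7, 9, 14, 10, 6, 12, 8, 18, 19, 21, 17]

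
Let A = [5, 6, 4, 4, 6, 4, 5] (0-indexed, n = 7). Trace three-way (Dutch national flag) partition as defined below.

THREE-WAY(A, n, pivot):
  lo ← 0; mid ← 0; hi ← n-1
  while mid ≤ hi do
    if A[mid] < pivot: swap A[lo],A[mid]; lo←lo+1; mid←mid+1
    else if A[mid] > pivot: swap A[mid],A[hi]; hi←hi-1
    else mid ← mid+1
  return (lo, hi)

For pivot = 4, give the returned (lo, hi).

pivot = 4; lo=0, mid=0, hi=6
A[mid]=5>4: swap A[0],A[6]; hi=5 → [5, 6, 4, 4, 6, 4, 5]
A[mid]=5>4: swap A[0],A[5]; hi=4 → [4, 6, 4, 4, 6, 5, 5]
A[mid]=4=4: mid=1
A[mid]=6>4: swap A[1],A[4]; hi=3 → [4, 6, 4, 4, 6, 5, 5]
A[mid]=6>4: swap A[1],A[3]; hi=2 → [4, 4, 4, 6, 6, 5, 5]
A[mid]=4=4: mid=2
A[mid]=4=4: mid=3
end: lo=0, hi=2; A = [4, 4, 4, 6, 6, 5, 5]

(0, 2)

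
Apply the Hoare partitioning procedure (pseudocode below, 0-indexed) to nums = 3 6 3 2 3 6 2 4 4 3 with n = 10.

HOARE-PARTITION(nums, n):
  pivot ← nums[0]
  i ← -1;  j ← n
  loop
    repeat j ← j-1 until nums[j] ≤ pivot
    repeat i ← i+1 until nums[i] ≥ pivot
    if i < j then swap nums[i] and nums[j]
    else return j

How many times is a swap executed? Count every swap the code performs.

pivot = nums[0] = 3; i = -1, j = 10
j→9 (nums[9]=3≤3), i→0 (nums[0]=3≥3); i<j, swap → 3 6 3 2 3 6 2 4 4 3
j→6 (nums[6]=2≤3), i→1 (nums[1]=6≥3); i<j, swap → 3 2 3 2 3 6 6 4 4 3
j→4 (nums[4]=3≤3), i→2 (nums[2]=3≥3); i<j, swap → 3 2 3 2 3 6 6 4 4 3
j→3, i→4; i≥j, return j=3. nums = 3 2 3 2 3 6 6 4 4 3

3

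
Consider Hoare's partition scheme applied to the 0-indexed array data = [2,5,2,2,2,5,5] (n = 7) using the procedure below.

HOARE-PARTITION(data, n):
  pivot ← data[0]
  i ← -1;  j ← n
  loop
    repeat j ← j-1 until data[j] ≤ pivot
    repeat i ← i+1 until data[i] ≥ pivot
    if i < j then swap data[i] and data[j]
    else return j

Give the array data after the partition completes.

pivot = data[0] = 2; i = -1, j = 7
j→4 (data[4]=2≤2), i→0 (data[0]=2≥2); i<j, swap → [2,5,2,2,2,5,5]
j→3 (data[3]=2≤2), i→1 (data[1]=5≥2); i<j, swap → [2,2,2,5,2,5,5]
j→2, i→2; i≥j, return j=2. data = [2,2,2,5,2,5,5]

[2,2,2,5,2,5,5]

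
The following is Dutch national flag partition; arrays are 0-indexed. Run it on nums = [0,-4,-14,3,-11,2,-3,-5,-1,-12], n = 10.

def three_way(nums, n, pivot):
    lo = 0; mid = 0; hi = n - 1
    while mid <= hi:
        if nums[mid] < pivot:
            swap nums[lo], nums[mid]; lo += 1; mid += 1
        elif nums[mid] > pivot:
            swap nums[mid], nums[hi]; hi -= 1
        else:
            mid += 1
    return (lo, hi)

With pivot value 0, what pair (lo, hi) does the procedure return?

pivot = 0; lo=0, mid=0, hi=9
nums[mid]=0=0: mid=1
nums[mid]=-4<0: swap nums[0],nums[1]; lo=1,mid=2 → [-4,0,-14,3,-11,2,-3,-5,-1,-12]
nums[mid]=-14<0: swap nums[1],nums[2]; lo=2,mid=3 → [-4,-14,0,3,-11,2,-3,-5,-1,-12]
nums[mid]=3>0: swap nums[3],nums[9]; hi=8 → [-4,-14,0,-12,-11,2,-3,-5,-1,3]
nums[mid]=-12<0: swap nums[2],nums[3]; lo=3,mid=4 → [-4,-14,-12,0,-11,2,-3,-5,-1,3]
nums[mid]=-11<0: swap nums[3],nums[4]; lo=4,mid=5 → [-4,-14,-12,-11,0,2,-3,-5,-1,3]
nums[mid]=2>0: swap nums[5],nums[8]; hi=7 → [-4,-14,-12,-11,0,-1,-3,-5,2,3]
nums[mid]=-1<0: swap nums[4],nums[5]; lo=5,mid=6 → [-4,-14,-12,-11,-1,0,-3,-5,2,3]
nums[mid]=-3<0: swap nums[5],nums[6]; lo=6,mid=7 → [-4,-14,-12,-11,-1,-3,0,-5,2,3]
nums[mid]=-5<0: swap nums[6],nums[7]; lo=7,mid=8 → [-4,-14,-12,-11,-1,-3,-5,0,2,3]
end: lo=7, hi=7; nums = [-4,-14,-12,-11,-1,-3,-5,0,2,3]

(7, 7)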